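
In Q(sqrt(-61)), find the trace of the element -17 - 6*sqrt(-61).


Tr(a + b*sqrt(d)) = (a + b*sqrt(d)) + (a - b*sqrt(d)) = 2a
= 2 * (-17)
= -34

-34


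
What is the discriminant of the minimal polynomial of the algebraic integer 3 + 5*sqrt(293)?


The element 3 + 5*sqrt(293) has minimal polynomial:
x^2 - 6*x - 7316
Discriminant = (-6)^2 - 4*(-7316)
= 36 + 29264
= 29300

29300


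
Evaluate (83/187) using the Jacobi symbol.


Compute (83/187) via quadratic reciprocity:
  reciprocity: (83/187) -> -(187/83)
  reduce: (21/83)
  reciprocity: (21/83) -> +(83/21)
  reduce: (20/21)
  pull out 2: (2/21) = -1  (since 21 mod 8 = 5)
  pull out 2: (2/21) = -1  (since 21 mod 8 = 5)
  reciprocity: (5/21) -> +(21/5)
  reduce: (1/5)
  (1/5) = 1
Product of signs = -1

-1


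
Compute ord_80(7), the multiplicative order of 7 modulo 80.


We want ord_80(7), the smallest k >= 1 with 7^k = 1 mod 80.
n = 80 = 2^4 * 5, phi(80) = 32; the order divides phi(n).
Divisors of 32: 1, 2, 4, 8, 16, 32
Repeated squaring mod 80: 7^1 = 7, 7^2 = 49, 7^4 = 1, 7^8 = 1, 7^16 = 1, 7^32 = 1
Test divisors in increasing order:
  k=1: 7^1 = 7 mod 80
  k=2: 7^2 = 49 mod 80
  k=4: 7^4 = 1 mod 80  <- first divisor giving 1
Order = 4

4


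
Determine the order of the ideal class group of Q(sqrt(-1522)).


K = Q(sqrt(-1522)). d mod 4 = 2, so D = disc(K) = 4d = -6088
h(K) equals the number of primitive reduced positive-definite forms (a, b, c) = a*x^2 + b*x*y + c*y^2 with b^2 - 4ac = D,
where reduced means |b| <= a <= c, with b >= 0 whenever |b| = a or a = c, and primitive means gcd(a, b, c) = 1.
Reduced forces 3a^2 <= |D| = 6088, so 1 <= a <= 45; b must have the parity of D, and c = (b^2 - D)/(4a) must be an integer >= a.
Enumerate a = 1..45, b in [-a, a]:
  a=1: (1, 0, 1522)  [1]
  a=2: (2, 0, 761)  [1]
  a=3..6: none
  a=7: (7, -4, 218), (7, 4, 218)  [2]
  a=8..12: none
  a=13: (13, -10, 119), (13, 10, 119)  [2]
  a=14: (14, -4, 109), (14, 4, 109)  [2]
  a=15..16: none
  a=17: (17, -10, 91), (17, 10, 91)  [2]
  a=18: none
  a=19: (19, -12, 82), (19, 12, 82)  [2]
  a=20..25: none
  a=26: (26, -16, 61), (26, 16, 61)  [2]
  a=27..30: none
  a=31: (31, -22, 53), (31, 22, 53)  [2]
  a=32..33: none
  a=34: (34, -24, 49), (34, 24, 49)  [2]
  a=35..37: none
  a=38: (38, -12, 41), (38, 12, 41)  [2]
  a=39..45: none
Total reduced forms: 1 + 1 + 2 + 2 + 2 + 2 + 2 + 2 + 2 + 2 + 2 = 20
h = 20

20


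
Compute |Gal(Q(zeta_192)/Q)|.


|Gal(Q(zeta_192)/Q)| = phi(192)
= 64

64


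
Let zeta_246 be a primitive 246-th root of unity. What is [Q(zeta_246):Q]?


The degree equals Euler's totient phi(246).
246 = 2 * 3 * 41
phi(246) = 80

80


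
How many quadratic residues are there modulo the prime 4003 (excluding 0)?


For prime p, the number of non-zero quadratic residues is (p-1)/2.
= (4003-1)/2
= 2001

2001


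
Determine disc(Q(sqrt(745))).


For K = Q(sqrt(d)) with d squarefree: disc(K) = d if d = 1 mod 4, and disc(K) = 4d if d = 2 or 3 mod 4.
Here d = 745, and d mod 4 = 1.
d = 1 mod 4 (O_K = Z[(1+sqrt(d))/2]), so disc(K) = d = 745

745


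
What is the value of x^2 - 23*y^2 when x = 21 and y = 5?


x^2 - d*y^2
= 21^2 - 23*5^2
= 441 - 575
= -134

-134


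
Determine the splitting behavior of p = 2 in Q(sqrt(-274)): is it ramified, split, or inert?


K = Q(sqrt(-274)). Since d mod 4 = 2, disc(K) = -1096.
Check p | disc: -1096 mod 2 = 0.
p divides disc, so p ramifies: (p) = P^2 with e=2, f=1, g=1.
Therefore p is ramified.

ramified


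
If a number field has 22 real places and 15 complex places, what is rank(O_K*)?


By Dirichlet's unit theorem:
rank = r1 + r2 - 1
= 22 + 15 - 1
= 36

36


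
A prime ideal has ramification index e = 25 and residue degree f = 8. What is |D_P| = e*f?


|D_P| = e * f
= 25 * 8
= 200

200


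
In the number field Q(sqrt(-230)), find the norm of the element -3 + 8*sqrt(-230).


N(a + b*sqrt(d)) = a^2 - d*b^2
= (-3)^2 - (-230)*(8)^2
= 9 + 14720
= 14729

14729


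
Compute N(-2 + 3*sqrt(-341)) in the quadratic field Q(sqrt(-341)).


N(a + b*sqrt(d)) = a^2 - d*b^2
= (-2)^2 - (-341)*(3)^2
= 4 + 3069
= 3073

3073


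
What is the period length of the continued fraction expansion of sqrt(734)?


Run the CF algorithm for sqrt(734).
a_0 = floor(sqrt(734)) = 27; set m_0=0, q_0=1.
Recurrence: m' = q*a - m,  q' = (d - m'^2)/q,  a' = floor((a_0 + m')/q').
  step 1: m=27, q=5, a=10
  step 2: m=23, q=41, a=1
  step 3: m=18, q=10, a=4
  step 4: m=22, q=25, a=1
  step 5: m=3, q=29, a=1
  step 6: m=26, q=2, a=26
  step 7: m=26, q=29, a=1
  step 8: m=3, q=25, a=1
  step 9: m=22, q=10, a=4
  step 10: m=18, q=41, a=1
  step 11: m=23, q=5, a=10
  step 12: m=27, q=1, a=54
a_12 = 2*a_0 = 54, so the period closes here.
sqrt(734) = [27; 10, 1, 4, 1, 1, 26, 1, 1, 4, 1, 10, 54]
Period length = 12

12


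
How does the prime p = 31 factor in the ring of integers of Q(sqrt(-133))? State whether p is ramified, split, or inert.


K = Q(sqrt(-133)). Since d mod 4 = 3, disc(K) = -532.
Check p | disc: -532 mod 31 = 26.
p does not divide disc. Compute Legendre symbol (d/p):
22^((31-1)/2) mod 31 = -1
(d/p) = -1, so p is inert: (p) stays prime with e=1, f=2, g=1.
Therefore p is inert.

inert


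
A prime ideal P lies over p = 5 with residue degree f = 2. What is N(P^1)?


N(P^a) = p^(a*f)
= 5^(1*2)
= 5^2
= 25

25


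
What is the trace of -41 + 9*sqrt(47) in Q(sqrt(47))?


Tr(a + b*sqrt(d)) = (a + b*sqrt(d)) + (a - b*sqrt(d)) = 2a
= 2 * (-41)
= -82

-82


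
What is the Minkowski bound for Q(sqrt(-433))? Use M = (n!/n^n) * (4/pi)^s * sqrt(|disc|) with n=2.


d = -433, d mod 4 = 3, so disc(K) = 4d = -1732; |disc(K)| = 1732
Imaginary quadratic field, so n = 2, s = r2 = 1, r1 = 0
M = (n!/n^n) * (4/pi)^s * sqrt(|disc(K)|) = (2!/2^2) * (4/pi)^1 * sqrt(1732)
= 0.5 * 1.273240 * 41.617304
= 26.4944

26.4944


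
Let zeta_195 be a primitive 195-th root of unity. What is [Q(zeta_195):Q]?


The degree equals Euler's totient phi(195).
195 = 3 * 5 * 13
phi(195) = 96

96


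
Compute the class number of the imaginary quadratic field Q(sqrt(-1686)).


K = Q(sqrt(-1686)). d mod 4 = 2, so D = disc(K) = 4d = -6744
h(K) equals the number of primitive reduced positive-definite forms (a, b, c) = a*x^2 + b*x*y + c*y^2 with b^2 - 4ac = D,
where reduced means |b| <= a <= c, with b >= 0 whenever |b| = a or a = c, and primitive means gcd(a, b, c) = 1.
Reduced forces 3a^2 <= |D| = 6744, so 1 <= a <= 47; b must have the parity of D, and c = (b^2 - D)/(4a) must be an integer >= a.
Enumerate a = 1..47, b in [-a, a]:
  a=1: (1, 0, 1686)  [1]
  a=2: (2, 0, 843)  [1]
  a=3: (3, 0, 562)  [1]
  a=4: none
  a=5: (5, -4, 338), (5, 4, 338)  [2]
  a=6: (6, 0, 281)  [1]
  a=7: (7, -2, 241), (7, 2, 241)  [2]
  a=8..9: none
  a=10: (10, -4, 169), (10, 4, 169)  [2]
  a=11..12: none
  a=13: (13, -4, 130), (13, 4, 130)  [2]
  a=14: (14, -12, 123), (14, 12, 123)  [2]
  a=15: (15, -6, 113), (15, 6, 113)  [2]
  a=16..18: none
  a=19: (19, -18, 93), (19, 18, 93)  [2]
  a=20: none
  a=21: (21, -12, 82), (21, 12, 82)  [2]
  a=22: none
  a=23: (23, -8, 74), (23, 8, 74)  [2]
  a=24: none
  a=25: (25, -16, 70), (25, 16, 70)  [2]
  a=26: (26, -4, 65), (26, 4, 65)  [2]
  a=27..28: none
  a=29: (29, -10, 59), (29, 10, 59)  [2]
  a=30: (30, -24, 61), (30, 24, 61)  [2]
  a=31: (31, -18, 57), (31, 18, 57)  [2]
  a=32..34: none
  a=35: (35, -26, 53), (35, -16, 50), (35, 16, 50), (35, 26, 53)  [4]
  a=36: none
  a=37: (37, -8, 46), (37, 8, 46)  [2]
  a=38: (38, -20, 47), (38, 20, 47)  [2]
  a=39: (39, -30, 49), (39, 30, 49)  [2]
  a=40: none
  a=41: (41, -12, 42), (41, 12, 42)  [2]
  a=42..47: none
Total reduced forms: 1 + 1 + 1 + 2 + 1 + 2 + 2 + 2 + 2 + 2 + 2 + 2 + 2 + 2 + 2 + 2 + 2 + 2 + 4 + 2 + 2 + 2 + 2 = 44
h = 44

44


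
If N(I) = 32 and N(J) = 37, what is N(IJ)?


N(IJ) = N(I) * N(J)
= 32 * 37
= 1184

1184


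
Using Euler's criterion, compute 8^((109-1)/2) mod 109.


p = 109 is prime and the exponent is (p-1)/2 = 54, so by Euler's criterion 8^54 = (8/109) = +1 or -1 mod 109.
Compute by square-and-multiply:
  54 = 32 + 16 + 4 + 2 (binary 110110)
  Repeated squaring mod 109: 8^1 = 8, 8^2 = 64, 8^4 = 63, 8^8 = 45, 8^16 = 63, 8^32 = 45
  8^54 = 8^32 * 8^16 * 8^4 * 8^2 = 45 * 63 * 63 * 64 mod 109
    45 * 63 = 2835 = 1 mod 109
    1 * 63 = 63 = 63 mod 109
    63 * 64 = 4032 = 108 mod 109
  8^54 = 108 mod 109
Result 108 = p - 1 = -1 mod 109: 8 is a quadratic non-residue mod 109. As a residue in [0, p-1] the value is 108.
8^54 mod 109 = 108

108


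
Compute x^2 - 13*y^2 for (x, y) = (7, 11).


x^2 - d*y^2
= 7^2 - 13*11^2
= 49 - 1573
= -1524

-1524


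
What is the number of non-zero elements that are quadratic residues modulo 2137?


For prime p, the number of non-zero quadratic residues is (p-1)/2.
= (2137-1)/2
= 1068

1068


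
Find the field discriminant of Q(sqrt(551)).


For K = Q(sqrt(d)) with d squarefree: disc(K) = d if d = 1 mod 4, and disc(K) = 4d if d = 2 or 3 mod 4.
Here d = 551, and d mod 4 = 3.
d = 3 mod 4, not 1 (O_K = Z[sqrt(d)]), so disc(K) = 4d = 4 * (551) = 2204

2204


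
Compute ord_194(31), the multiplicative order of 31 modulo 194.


We want ord_194(31), the smallest k >= 1 with 31^k = 1 mod 194.
n = 194 = 2 * 97, phi(194) = 96; the order divides phi(n).
Divisors of 96: 1, 2, 3, 4, 6, 8, 12, 16, 24, 32, 48, 96
Repeated squaring mod 194: 31^1 = 31, 31^2 = 185, 31^4 = 81, 31^8 = 159, 31^16 = 61, 31^32 = 35, 31^64 = 61
Test divisors in increasing order:
  k=1: 31^1 = 31 mod 194
  k=2: 31^2 = 185 mod 194
  k=3: 31^3 = 185 * 31 = 109 mod 194
  k=4: 31^4 = 81 mod 194
  k=6: 31^6 = 81 * 185 = 47 mod 194
  k=8: 31^8 = 159 mod 194
  k=12: 31^12 = 159 * 81 = 75 mod 194
  k=16: 31^16 = 61 mod 194
  k=24: 31^24 = 61 * 159 = 193 mod 194
  k=32: 31^32 = 35 mod 194
  k=48: 31^48 = 35 * 61 = 1 mod 194  <- first divisor giving 1
Order = 48

48


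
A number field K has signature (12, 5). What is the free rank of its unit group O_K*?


By Dirichlet's unit theorem:
rank = r1 + r2 - 1
= 12 + 5 - 1
= 16

16


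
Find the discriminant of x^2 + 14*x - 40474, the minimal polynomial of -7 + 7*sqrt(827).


The element -7 + 7*sqrt(827) has minimal polynomial:
x^2 + 14*x - 40474
Discriminant = (14)^2 - 4*(-40474)
= 196 + 161896
= 162092

162092


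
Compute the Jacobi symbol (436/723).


Compute (436/723) via quadratic reciprocity:
  pull out 2: (2/723) = -1  (since 723 mod 8 = 3)
  pull out 2: (2/723) = -1  (since 723 mod 8 = 3)
  reciprocity: (109/723) -> +(723/109)
  reduce: (69/109)
  reciprocity: (69/109) -> +(109/69)
  reduce: (40/69)
  pull out 2: (2/69) = -1  (since 69 mod 8 = 5)
  pull out 2: (2/69) = -1  (since 69 mod 8 = 5)
  pull out 2: (2/69) = -1  (since 69 mod 8 = 5)
  reciprocity: (5/69) -> +(69/5)
  reduce: (4/5)
  pull out 2: (2/5) = -1  (since 5 mod 8 = 5)
  pull out 2: (2/5) = -1  (since 5 mod 8 = 5)
  (1/5) = 1
Product of signs = -1

-1


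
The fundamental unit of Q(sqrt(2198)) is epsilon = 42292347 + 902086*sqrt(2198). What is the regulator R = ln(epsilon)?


epsilon = 42292347 + 902086*sqrt(2198)
= 8.4585e+07
R = ln(8.4585e+07)
= 18.2533

18.2533


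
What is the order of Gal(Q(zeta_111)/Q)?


|Gal(Q(zeta_111)/Q)| = phi(111)
= 72

72


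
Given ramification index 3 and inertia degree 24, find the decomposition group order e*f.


|D_P| = e * f
= 3 * 24
= 72

72


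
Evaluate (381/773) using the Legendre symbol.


p = 773 is prime, so compute (381/773) with the reciprocity algorithm (Jacobi-symbol steps: pull out 2s via (2/n), flip via reciprocity, reduce):
  reciprocity: (381/773) -> +(773/381)
  reduce: (11/381)
  reciprocity: (11/381) -> +(381/11)
  reduce: (7/11)
  reciprocity: (7/11) -> -(11/7)
  reduce: (4/7)
  pull out 2: (2/7) = +1  (since 7 mod 8 = 7)
  pull out 2: (2/7) = +1  (since 7 mod 8 = 7)
  (1/7) = 1
Product of signs = -1
(381/773) = -1

-1


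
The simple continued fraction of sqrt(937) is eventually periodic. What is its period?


Run the CF algorithm for sqrt(937).
a_0 = floor(sqrt(937)) = 30; set m_0=0, q_0=1.
Recurrence: m' = q*a - m,  q' = (d - m'^2)/q,  a' = floor((a_0 + m')/q').
  step 1: m=30, q=37, a=1
  step 2: m=7, q=24, a=1
  step 3: m=17, q=27, a=1
  step 4: m=10, q=31, a=1
  step 5: m=21, q=16, a=3
  step 6: m=27, q=13, a=4
  step 7: m=25, q=24, a=2
  step 8: m=23, q=17, a=3
  step 9: m=28, q=9, a=6
  step 10: m=26, q=29, a=1
  step 11: m=3, q=32, a=1
  step 12: m=29, q=3, a=19
  step 13: m=28, q=51, a=1
  step 14: m=23, q=8, a=6
  step 15: m=25, q=39, a=1
  step 16: m=14, q=19, a=2
  step 17: m=24, q=19, a=2
  step 18: m=14, q=39, a=1
  step 19: m=25, q=8, a=6
  step 20: m=23, q=51, a=1
  step 21: m=28, q=3, a=19
  step 22: m=29, q=32, a=1
  step 23: m=3, q=29, a=1
  step 24: m=26, q=9, a=6
  step 25: m=28, q=17, a=3
  step 26: m=23, q=24, a=2
  step 27: m=25, q=13, a=4
  step 28: m=27, q=16, a=3
  step 29: m=21, q=31, a=1
  step 30: m=10, q=27, a=1
  step 31: m=17, q=24, a=1
  step 32: m=7, q=37, a=1
  step 33: m=30, q=1, a=60
a_33 = 2*a_0 = 60, so the period closes here.
sqrt(937) = [30; 1, 1, 1, 1, 3, 4, 2, 3, 6, 1, 1, 19, 1, 6, 1, 2, 2, 1, 6, 1, 19, 1, 1, 6, 3, 2, 4, 3, 1, 1, 1, 1, 60]
Period length = 33

33


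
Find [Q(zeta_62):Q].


The degree equals Euler's totient phi(62).
62 = 2 * 31
phi(62) = 30

30


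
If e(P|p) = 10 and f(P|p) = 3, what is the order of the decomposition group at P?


|D_P| = e * f
= 10 * 3
= 30

30


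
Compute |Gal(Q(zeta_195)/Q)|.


|Gal(Q(zeta_195)/Q)| = phi(195)
= 96

96


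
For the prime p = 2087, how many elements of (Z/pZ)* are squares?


For prime p, the number of non-zero quadratic residues is (p-1)/2.
= (2087-1)/2
= 1043

1043


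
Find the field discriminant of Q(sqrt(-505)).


For K = Q(sqrt(d)) with d squarefree: disc(K) = d if d = 1 mod 4, and disc(K) = 4d if d = 2 or 3 mod 4.
Here d = -505, and d mod 4 = 3.
d = 3 mod 4, not 1 (O_K = Z[sqrt(d)]), so disc(K) = 4d = 4 * (-505) = -2020

-2020


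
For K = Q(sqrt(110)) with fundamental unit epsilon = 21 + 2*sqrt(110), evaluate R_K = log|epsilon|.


epsilon = 21 + 2*sqrt(110)
= 41.9762
R = ln(41.9762)
= 3.7371

3.7371


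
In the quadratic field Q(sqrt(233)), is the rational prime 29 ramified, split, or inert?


K = Q(sqrt(233)). Since d mod 4 = 1, disc(K) = 233.
Check p | disc: 233 mod 29 = 1.
p does not divide disc. Compute Legendre symbol (d/p):
1^((29-1)/2) mod 29 = 1
(d/p) = 1, so p splits: (p) = P*P' with e=1, f=1, g=2.
Therefore p is split.

split


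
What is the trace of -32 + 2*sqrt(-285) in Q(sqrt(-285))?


Tr(a + b*sqrt(d)) = (a + b*sqrt(d)) + (a - b*sqrt(d)) = 2a
= 2 * (-32)
= -64

-64


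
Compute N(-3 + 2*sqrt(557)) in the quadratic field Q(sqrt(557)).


N(a + b*sqrt(d)) = a^2 - d*b^2
= (-3)^2 - (557)*(2)^2
= 9 - 2228
= -2219

-2219


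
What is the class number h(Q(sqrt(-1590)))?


K = Q(sqrt(-1590)). d mod 4 = 2, so D = disc(K) = 4d = -6360
h(K) equals the number of primitive reduced positive-definite forms (a, b, c) = a*x^2 + b*x*y + c*y^2 with b^2 - 4ac = D,
where reduced means |b| <= a <= c, with b >= 0 whenever |b| = a or a = c, and primitive means gcd(a, b, c) = 1.
Reduced forces 3a^2 <= |D| = 6360, so 1 <= a <= 46; b must have the parity of D, and c = (b^2 - D)/(4a) must be an integer >= a.
Enumerate a = 1..46, b in [-a, a]:
  a=1: (1, 0, 1590)  [1]
  a=2: (2, 0, 795)  [1]
  a=3: (3, 0, 530)  [1]
  a=4: none
  a=5: (5, 0, 318)  [1]
  a=6: (6, 0, 265)  [1]
  a=7..9: none
  a=10: (10, 0, 159)  [1]
  a=11: (11, -8, 146), (11, 8, 146)  [2]
  a=12: none
  a=13: (13, -6, 123), (13, 6, 123)  [2]
  a=14: none
  a=15: (15, 0, 106)  [1]
  a=16: none
  a=17: (17, -10, 95), (17, 10, 95)  [2]
  a=18: none
  a=19: (19, -10, 85), (19, 10, 85)  [2]
  a=20..21: none
  a=22: (22, -8, 73), (22, 8, 73)  [2]
  a=23..25: none
  a=26: (26, -20, 65), (26, 20, 65)  [2]
  a=27..28: none
  a=29: (29, -22, 59), (29, 22, 59)  [2]
  a=30: (30, 0, 53)  [1]
  a=31..32: none
  a=33: (33, -30, 55), (33, 30, 55)  [2]
  a=34: (34, -24, 51), (34, 24, 51)  [2]
  a=35..36: none
  a=37: (37, -2, 43), (37, 2, 43)  [2]
  a=38: (38, -28, 47), (38, 28, 47)  [2]
  a=39: (39, -6, 41), (39, 6, 41)  [2]
  a=40..46: none
Total reduced forms: 1 + 1 + 1 + 1 + 1 + 1 + 2 + 2 + 1 + 2 + 2 + 2 + 2 + 2 + 1 + 2 + 2 + 2 + 2 + 2 = 32
h = 32

32


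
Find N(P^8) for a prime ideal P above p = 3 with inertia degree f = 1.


N(P^a) = p^(a*f)
= 3^(8*1)
= 3^8
= 6561

6561


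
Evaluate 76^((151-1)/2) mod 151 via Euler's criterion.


p = 151 is prime and the exponent is (p-1)/2 = 75, so by Euler's criterion 76^75 = (76/151) = +1 or -1 mod 151.
Compute by square-and-multiply:
  75 = 64 + 8 + 2 + 1 (binary 1001011)
  Repeated squaring mod 151: 76^1 = 76, 76^2 = 38, 76^4 = 85, 76^8 = 128, 76^16 = 76, 76^32 = 38, 76^64 = 85
  76^75 = 76^64 * 76^8 * 76^2 * 76^1 = 85 * 128 * 38 * 76 mod 151
    85 * 128 = 10880 = 8 mod 151
    8 * 38 = 304 = 2 mod 151
    2 * 76 = 152 = 1 mod 151
  76^75 = 1 mod 151
Result 1: 76 is a quadratic residue mod 151.
76^75 mod 151 = 1

1


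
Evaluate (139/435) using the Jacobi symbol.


Compute (139/435) via quadratic reciprocity:
  reciprocity: (139/435) -> -(435/139)
  reduce: (18/139)
  pull out 2: (2/139) = -1  (since 139 mod 8 = 3)
  reciprocity: (9/139) -> +(139/9)
  reduce: (4/9)
  pull out 2: (2/9) = +1  (since 9 mod 8 = 1)
  pull out 2: (2/9) = +1  (since 9 mod 8 = 1)
  (1/9) = 1
Product of signs = 1

1


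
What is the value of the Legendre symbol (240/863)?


p = 863 is prime, so compute (240/863) with the reciprocity algorithm (Jacobi-symbol steps: pull out 2s via (2/n), flip via reciprocity, reduce):
  pull out 2: (2/863) = +1  (since 863 mod 8 = 7)
  pull out 2: (2/863) = +1  (since 863 mod 8 = 7)
  pull out 2: (2/863) = +1  (since 863 mod 8 = 7)
  pull out 2: (2/863) = +1  (since 863 mod 8 = 7)
  reciprocity: (15/863) -> -(863/15)
  reduce: (8/15)
  pull out 2: (2/15) = +1  (since 15 mod 8 = 7)
  pull out 2: (2/15) = +1  (since 15 mod 8 = 7)
  pull out 2: (2/15) = +1  (since 15 mod 8 = 7)
  (1/15) = 1
Product of signs = -1
(240/863) = -1

-1


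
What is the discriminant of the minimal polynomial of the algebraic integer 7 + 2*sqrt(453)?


The element 7 + 2*sqrt(453) has minimal polynomial:
x^2 - 14*x - 1763
Discriminant = (-14)^2 - 4*(-1763)
= 196 + 7052
= 7248

7248


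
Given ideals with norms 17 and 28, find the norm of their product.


N(IJ) = N(I) * N(J)
= 17 * 28
= 476

476


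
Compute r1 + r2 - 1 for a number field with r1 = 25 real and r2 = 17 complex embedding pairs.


By Dirichlet's unit theorem:
rank = r1 + r2 - 1
= 25 + 17 - 1
= 41

41


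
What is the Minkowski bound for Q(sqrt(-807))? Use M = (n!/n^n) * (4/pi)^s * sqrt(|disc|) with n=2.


d = -807, d mod 4 = 1, so disc(K) = d = -807; |disc(K)| = 807
Imaginary quadratic field, so n = 2, s = r2 = 1, r1 = 0
M = (n!/n^n) * (4/pi)^s * sqrt(|disc(K)|) = (2!/2^2) * (4/pi)^1 * sqrt(807)
= 0.5 * 1.273240 * 28.407745
= 18.0849

18.0849


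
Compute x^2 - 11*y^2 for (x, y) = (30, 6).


x^2 - d*y^2
= 30^2 - 11*6^2
= 900 - 396
= 504

504


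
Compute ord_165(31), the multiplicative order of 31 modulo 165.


We want ord_165(31), the smallest k >= 1 with 31^k = 1 mod 165.
n = 165 = 3 * 5 * 11, phi(165) = 80; the order divides phi(n).
Divisors of 80: 1, 2, 4, 5, 8, 10, 16, 20, 40, 80
Repeated squaring mod 165: 31^1 = 31, 31^2 = 136, 31^4 = 16, 31^8 = 91, 31^16 = 31, 31^32 = 136, 31^64 = 16
Test divisors in increasing order:
  k=1: 31^1 = 31 mod 165
  k=2: 31^2 = 136 mod 165
  k=4: 31^4 = 16 mod 165
  k=5: 31^5 = 16 * 31 = 1 mod 165  <- first divisor giving 1
Order = 5

5


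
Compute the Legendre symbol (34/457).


p = 457 is prime, so compute (34/457) with the reciprocity algorithm (Jacobi-symbol steps: pull out 2s via (2/n), flip via reciprocity, reduce):
  pull out 2: (2/457) = +1  (since 457 mod 8 = 1)
  reciprocity: (17/457) -> +(457/17)
  reduce: (15/17)
  reciprocity: (15/17) -> +(17/15)
  reduce: (2/15)
  pull out 2: (2/15) = +1  (since 15 mod 8 = 7)
  (1/15) = 1
Product of signs = 1
(34/457) = 1

1


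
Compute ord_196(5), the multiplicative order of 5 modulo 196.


We want ord_196(5), the smallest k >= 1 with 5^k = 1 mod 196.
n = 196 = 2^2 * 7^2, phi(196) = 84; the order divides phi(n).
Divisors of 84: 1, 2, 3, 4, 6, 7, 12, 14, 21, 28, 42, 84
Repeated squaring mod 196: 5^1 = 5, 5^2 = 25, 5^4 = 37, 5^8 = 193, 5^16 = 9, 5^32 = 81, 5^64 = 93
Test divisors in increasing order:
  k=1: 5^1 = 5 mod 196
  k=2: 5^2 = 25 mod 196
  k=3: 5^3 = 25 * 5 = 125 mod 196
  k=4: 5^4 = 37 mod 196
  k=6: 5^6 = 37 * 25 = 141 mod 196
  k=7: 5^7 = 37 * 25 * 5 = 117 mod 196
  k=12: 5^12 = 193 * 37 = 85 mod 196
  k=14: 5^14 = 193 * 37 * 25 = 165 mod 196
  k=21: 5^21 = 9 * 37 * 5 = 97 mod 196
  k=28: 5^28 = 9 * 193 * 37 = 177 mod 196
  k=42: 5^42 = 81 * 193 * 25 = 1 mod 196  <- first divisor giving 1
Order = 42

42


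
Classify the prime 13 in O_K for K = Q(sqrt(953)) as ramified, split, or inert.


K = Q(sqrt(953)). Since d mod 4 = 1, disc(K) = 953.
Check p | disc: 953 mod 13 = 4.
p does not divide disc. Compute Legendre symbol (d/p):
4^((13-1)/2) mod 13 = 1
(d/p) = 1, so p splits: (p) = P*P' with e=1, f=1, g=2.
Therefore p is split.

split


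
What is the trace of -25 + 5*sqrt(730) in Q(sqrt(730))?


Tr(a + b*sqrt(d)) = (a + b*sqrt(d)) + (a - b*sqrt(d)) = 2a
= 2 * (-25)
= -50

-50


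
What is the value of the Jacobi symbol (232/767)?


Compute (232/767) via quadratic reciprocity:
  pull out 2: (2/767) = +1  (since 767 mod 8 = 7)
  pull out 2: (2/767) = +1  (since 767 mod 8 = 7)
  pull out 2: (2/767) = +1  (since 767 mod 8 = 7)
  reciprocity: (29/767) -> +(767/29)
  reduce: (13/29)
  reciprocity: (13/29) -> +(29/13)
  reduce: (3/13)
  reciprocity: (3/13) -> +(13/3)
  reduce: (1/3)
  (1/3) = 1
Product of signs = 1

1


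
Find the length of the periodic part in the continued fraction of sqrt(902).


Run the CF algorithm for sqrt(902).
a_0 = floor(sqrt(902)) = 30; set m_0=0, q_0=1.
Recurrence: m' = q*a - m,  q' = (d - m'^2)/q,  a' = floor((a_0 + m')/q').
  step 1: m=30, q=2, a=30
  step 2: m=30, q=1, a=60
a_2 = 2*a_0 = 60, so the period closes here.
sqrt(902) = [30; 30, 60]
Period length = 2

2


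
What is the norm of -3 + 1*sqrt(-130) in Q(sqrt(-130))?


N(a + b*sqrt(d)) = a^2 - d*b^2
= (-3)^2 - (-130)*(1)^2
= 9 + 130
= 139

139


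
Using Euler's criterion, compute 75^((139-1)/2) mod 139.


p = 139 is prime and the exponent is (p-1)/2 = 69, so by Euler's criterion 75^69 = (75/139) = +1 or -1 mod 139.
Compute by square-and-multiply:
  69 = 64 + 4 + 1 (binary 1000101)
  Repeated squaring mod 139: 75^1 = 75, 75^2 = 65, 75^4 = 55, 75^8 = 106, 75^16 = 116, 75^32 = 112, 75^64 = 34
  75^69 = 75^64 * 75^4 * 75^1 = 34 * 55 * 75 mod 139
    34 * 55 = 1870 = 63 mod 139
    63 * 75 = 4725 = 138 mod 139
  75^69 = 138 mod 139
Result 138 = p - 1 = -1 mod 139: 75 is a quadratic non-residue mod 139. As a residue in [0, p-1] the value is 138.
75^69 mod 139 = 138

138


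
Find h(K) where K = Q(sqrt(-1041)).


K = Q(sqrt(-1041)). d mod 4 = 3, so D = disc(K) = 4d = -4164
h(K) equals the number of primitive reduced positive-definite forms (a, b, c) = a*x^2 + b*x*y + c*y^2 with b^2 - 4ac = D,
where reduced means |b| <= a <= c, with b >= 0 whenever |b| = a or a = c, and primitive means gcd(a, b, c) = 1.
Reduced forces 3a^2 <= |D| = 4164, so 1 <= a <= 37; b must have the parity of D, and c = (b^2 - D)/(4a) must be an integer >= a.
Enumerate a = 1..37, b in [-a, a]:
  a=1: (1, 0, 1041)  [1]
  a=2: (2, 2, 521)  [1]
  a=3: (3, 0, 347)  [1]
  a=4: none
  a=5: (5, -4, 209), (5, 4, 209)  [2]
  a=6: (6, 6, 175)  [1]
  a=7: (7, -6, 150), (7, 6, 150)  [2]
  a=8..9: none
  a=10: (10, -6, 105), (10, 6, 105)  [2]
  a=11: (11, -4, 95), (11, 4, 95)  [2]
  a=12: none
  a=13: (13, -10, 82), (13, 10, 82)  [2]
  a=14: (14, -6, 75), (14, 6, 75)  [2]
  a=15: (15, -6, 70), (15, 6, 70)  [2]
  a=16: none
  a=17: (17, -16, 65), (17, 16, 65)  [2]
  a=18: none
  a=19: (19, -4, 55), (19, 4, 55)  [2]
  a=20: none
  a=21: (21, -6, 50), (21, 6, 50)  [2]
  a=22: (22, -18, 51), (22, 18, 51)  [2]
  a=23..24: none
  a=25: (25, -6, 42), (25, 6, 42)  [2]
  a=26: (26, -10, 41), (26, 10, 41)  [2]
  a=27..29: none
  a=30: (30, -6, 35), (30, 6, 35)  [2]
  a=31..32: none
  a=33: (33, -18, 34), (33, 18, 34)  [2]
  a=34: none
  a=35: (35, -34, 38), (35, 34, 38)  [2]
  a=36..37: none
Total reduced forms: 1 + 1 + 1 + 2 + 1 + 2 + 2 + 2 + 2 + 2 + 2 + 2 + 2 + 2 + 2 + 2 + 2 + 2 + 2 + 2 = 36
h = 36

36


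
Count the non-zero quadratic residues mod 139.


For prime p, the number of non-zero quadratic residues is (p-1)/2.
= (139-1)/2
= 69

69


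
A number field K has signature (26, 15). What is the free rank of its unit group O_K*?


By Dirichlet's unit theorem:
rank = r1 + r2 - 1
= 26 + 15 - 1
= 40

40


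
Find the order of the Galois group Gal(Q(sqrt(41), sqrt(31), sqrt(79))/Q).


The 3 square roots of distinct primes are multiplicatively independent over Q,
so [K:Q] = 2^3 and Gal(K/Q) is isomorphic to (Z/2Z)^3.
|Gal| = 2^3 = 8

8


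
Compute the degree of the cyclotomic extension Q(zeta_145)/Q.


The degree equals Euler's totient phi(145).
145 = 5 * 29
phi(145) = 112

112


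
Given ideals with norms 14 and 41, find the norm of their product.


N(IJ) = N(I) * N(J)
= 14 * 41
= 574

574


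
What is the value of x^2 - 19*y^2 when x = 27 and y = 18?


x^2 - d*y^2
= 27^2 - 19*18^2
= 729 - 6156
= -5427

-5427


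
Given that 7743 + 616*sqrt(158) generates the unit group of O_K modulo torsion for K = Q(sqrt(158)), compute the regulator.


epsilon = 7743 + 616*sqrt(158)
= 15485.9999
R = ln(15485.9999)
= 9.6477

9.6477


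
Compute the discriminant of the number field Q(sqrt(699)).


For K = Q(sqrt(d)) with d squarefree: disc(K) = d if d = 1 mod 4, and disc(K) = 4d if d = 2 or 3 mod 4.
Here d = 699, and d mod 4 = 3.
d = 3 mod 4, not 1 (O_K = Z[sqrt(d)]), so disc(K) = 4d = 4 * (699) = 2796

2796


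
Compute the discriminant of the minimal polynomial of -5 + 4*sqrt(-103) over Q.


The element -5 + 4*sqrt(-103) has minimal polynomial:
x^2 + 10*x + 1673
Discriminant = (10)^2 - 4*(1673)
= 100 - 6692
= -6592

-6592


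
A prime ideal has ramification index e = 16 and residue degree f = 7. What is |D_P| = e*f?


|D_P| = e * f
= 16 * 7
= 112

112


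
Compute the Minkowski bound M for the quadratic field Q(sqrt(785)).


d = 785, d mod 4 = 1, so disc(K) = d = 785; |disc(K)| = 785
Real quadratic field, so n = 2, s = r2 = 0, r1 = 2
M = (n!/n^n) * (4/pi)^s * sqrt(|disc(K)|) = (2!/2^2) * (4/pi)^0 * sqrt(785)
= 0.5 * 1.000000 * 28.017851
= 14.0089

14.0089


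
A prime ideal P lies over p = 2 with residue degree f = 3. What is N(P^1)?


N(P^a) = p^(a*f)
= 2^(1*3)
= 2^3
= 8

8


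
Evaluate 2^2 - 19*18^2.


x^2 - d*y^2
= 2^2 - 19*18^2
= 4 - 6156
= -6152

-6152


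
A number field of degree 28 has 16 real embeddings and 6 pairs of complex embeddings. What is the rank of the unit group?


By Dirichlet's unit theorem:
rank = r1 + r2 - 1
= 16 + 6 - 1
= 21

21


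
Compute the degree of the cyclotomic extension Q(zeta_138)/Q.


The degree equals Euler's totient phi(138).
138 = 2 * 3 * 23
phi(138) = 44

44


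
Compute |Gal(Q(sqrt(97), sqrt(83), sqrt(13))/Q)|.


The 3 square roots of distinct primes are multiplicatively independent over Q,
so [K:Q] = 2^3 and Gal(K/Q) is isomorphic to (Z/2Z)^3.
|Gal| = 2^3 = 8

8


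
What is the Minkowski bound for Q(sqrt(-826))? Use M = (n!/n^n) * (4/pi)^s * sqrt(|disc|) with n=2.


d = -826, d mod 4 = 2, so disc(K) = 4d = -3304; |disc(K)| = 3304
Imaginary quadratic field, so n = 2, s = r2 = 1, r1 = 0
M = (n!/n^n) * (4/pi)^s * sqrt(|disc(K)|) = (2!/2^2) * (4/pi)^1 * sqrt(3304)
= 0.5 * 1.273240 * 57.480431
= 36.5932

36.5932


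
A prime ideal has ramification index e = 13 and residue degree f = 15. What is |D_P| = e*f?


|D_P| = e * f
= 13 * 15
= 195

195


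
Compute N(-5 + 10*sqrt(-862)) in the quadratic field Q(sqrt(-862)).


N(a + b*sqrt(d)) = a^2 - d*b^2
= (-5)^2 - (-862)*(10)^2
= 25 + 86200
= 86225

86225


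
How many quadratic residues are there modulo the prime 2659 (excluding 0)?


For prime p, the number of non-zero quadratic residues is (p-1)/2.
= (2659-1)/2
= 1329

1329


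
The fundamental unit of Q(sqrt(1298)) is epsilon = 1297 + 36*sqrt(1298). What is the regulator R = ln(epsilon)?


epsilon = 1297 + 36*sqrt(1298)
= 2593.9996
R = ln(2593.9996)
= 7.8610

7.8610


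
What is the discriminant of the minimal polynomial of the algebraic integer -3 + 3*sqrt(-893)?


The element -3 + 3*sqrt(-893) has minimal polynomial:
x^2 + 6*x + 8046
Discriminant = (6)^2 - 4*(8046)
= 36 - 32184
= -32148

-32148


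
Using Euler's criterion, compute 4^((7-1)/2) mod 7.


p = 7 is prime and the exponent is (p-1)/2 = 3, so by Euler's criterion 4^3 = (4/7) = +1 or -1 mod 7.
Compute by square-and-multiply:
  3 = 2 + 1 (binary 11)
  Repeated squaring mod 7: 4^1 = 4, 4^2 = 2
  4^3 = 4^2 * 4^1 = 2 * 4 mod 7
    2 * 4 = 8 = 1 mod 7
  4^3 = 1 mod 7
Result 1: 4 is a quadratic residue mod 7.
4^3 mod 7 = 1

1


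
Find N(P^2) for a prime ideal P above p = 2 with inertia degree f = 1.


N(P^a) = p^(a*f)
= 2^(2*1)
= 2^2
= 4

4


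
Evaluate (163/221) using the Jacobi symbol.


Compute (163/221) via quadratic reciprocity:
  reciprocity: (163/221) -> +(221/163)
  reduce: (58/163)
  pull out 2: (2/163) = -1  (since 163 mod 8 = 3)
  reciprocity: (29/163) -> +(163/29)
  reduce: (18/29)
  pull out 2: (2/29) = -1  (since 29 mod 8 = 5)
  reciprocity: (9/29) -> +(29/9)
  reduce: (2/9)
  pull out 2: (2/9) = +1  (since 9 mod 8 = 1)
  (1/9) = 1
Product of signs = 1

1


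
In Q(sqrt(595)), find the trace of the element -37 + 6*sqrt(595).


Tr(a + b*sqrt(d)) = (a + b*sqrt(d)) + (a - b*sqrt(d)) = 2a
= 2 * (-37)
= -74

-74


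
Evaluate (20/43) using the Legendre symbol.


p = 43 is prime, so compute (20/43) with the reciprocity algorithm (Jacobi-symbol steps: pull out 2s via (2/n), flip via reciprocity, reduce):
  pull out 2: (2/43) = -1  (since 43 mod 8 = 3)
  pull out 2: (2/43) = -1  (since 43 mod 8 = 3)
  reciprocity: (5/43) -> +(43/5)
  reduce: (3/5)
  reciprocity: (3/5) -> +(5/3)
  reduce: (2/3)
  pull out 2: (2/3) = -1  (since 3 mod 8 = 3)
  (1/3) = 1
Product of signs = -1
(20/43) = -1

-1


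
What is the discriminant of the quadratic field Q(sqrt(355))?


For K = Q(sqrt(d)) with d squarefree: disc(K) = d if d = 1 mod 4, and disc(K) = 4d if d = 2 or 3 mod 4.
Here d = 355, and d mod 4 = 3.
d = 3 mod 4, not 1 (O_K = Z[sqrt(d)]), so disc(K) = 4d = 4 * (355) = 1420

1420


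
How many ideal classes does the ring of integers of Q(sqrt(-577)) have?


K = Q(sqrt(-577)). d mod 4 = 3, so D = disc(K) = 4d = -2308
h(K) equals the number of primitive reduced positive-definite forms (a, b, c) = a*x^2 + b*x*y + c*y^2 with b^2 - 4ac = D,
where reduced means |b| <= a <= c, with b >= 0 whenever |b| = a or a = c, and primitive means gcd(a, b, c) = 1.
Reduced forces 3a^2 <= |D| = 2308, so 1 <= a <= 27; b must have the parity of D, and c = (b^2 - D)/(4a) must be an integer >= a.
Enumerate a = 1..27, b in [-a, a]:
  a=1: (1, 0, 577)  [1]
  a=2: (2, 2, 289)  [1]
  a=3..6: none
  a=7: (7, -4, 83), (7, 4, 83)  [2]
  a=8..13: none
  a=14: (14, -10, 43), (14, 10, 43)  [2]
  a=15..16: none
  a=17: (17, -2, 34), (17, 2, 34)  [2]
  a=18..27: none
Total reduced forms: 1 + 1 + 2 + 2 + 2 = 8
h = 8

8


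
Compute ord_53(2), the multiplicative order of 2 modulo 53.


We want ord_53(2), the smallest k >= 1 with 2^k = 1 mod 53.
n = 53 = 53, phi(53) = 52; the order divides phi(n).
Divisors of 52: 1, 2, 4, 13, 26, 52
Repeated squaring mod 53: 2^1 = 2, 2^2 = 4, 2^4 = 16, 2^8 = 44, 2^16 = 28, 2^32 = 42
Test divisors in increasing order:
  k=1: 2^1 = 2 mod 53
  k=2: 2^2 = 4 mod 53
  k=4: 2^4 = 16 mod 53
  k=13: 2^13 = 44 * 16 * 2 = 30 mod 53
  k=26: 2^26 = 28 * 44 * 4 = 52 mod 53
  k=52: 2^52 = 42 * 28 * 16 = 1 mod 53  <- first divisor giving 1
Order = 52

52


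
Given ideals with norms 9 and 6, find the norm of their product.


N(IJ) = N(I) * N(J)
= 9 * 6
= 54

54


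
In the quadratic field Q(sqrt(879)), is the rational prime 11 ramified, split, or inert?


K = Q(sqrt(879)). Since d mod 4 = 3, disc(K) = 3516.
Check p | disc: 3516 mod 11 = 7.
p does not divide disc. Compute Legendre symbol (d/p):
10^((11-1)/2) mod 11 = -1
(d/p) = -1, so p is inert: (p) stays prime with e=1, f=2, g=1.
Therefore p is inert.

inert


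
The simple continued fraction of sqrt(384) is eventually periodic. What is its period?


Run the CF algorithm for sqrt(384).
a_0 = floor(sqrt(384)) = 19; set m_0=0, q_0=1.
Recurrence: m' = q*a - m,  q' = (d - m'^2)/q,  a' = floor((a_0 + m')/q').
  step 1: m=19, q=23, a=1
  step 2: m=4, q=16, a=1
  step 3: m=12, q=15, a=2
  step 4: m=18, q=4, a=9
  step 5: m=18, q=15, a=2
  step 6: m=12, q=16, a=1
  step 7: m=4, q=23, a=1
  step 8: m=19, q=1, a=38
a_8 = 2*a_0 = 38, so the period closes here.
sqrt(384) = [19; 1, 1, 2, 9, 2, 1, 1, 38]
Period length = 8

8


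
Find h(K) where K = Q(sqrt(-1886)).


K = Q(sqrt(-1886)). d mod 4 = 2, so D = disc(K) = 4d = -7544
h(K) equals the number of primitive reduced positive-definite forms (a, b, c) = a*x^2 + b*x*y + c*y^2 with b^2 - 4ac = D,
where reduced means |b| <= a <= c, with b >= 0 whenever |b| = a or a = c, and primitive means gcd(a, b, c) = 1.
Reduced forces 3a^2 <= |D| = 7544, so 1 <= a <= 50; b must have the parity of D, and c = (b^2 - D)/(4a) must be an integer >= a.
Enumerate a = 1..50, b in [-a, a]:
  a=1: (1, 0, 1886)  [1]
  a=2: (2, 0, 943)  [1]
  a=3: (3, -2, 629), (3, 2, 629)  [2]
  a=4: none
  a=5: (5, -4, 378), (5, 4, 378)  [2]
  a=6: (6, -4, 315), (6, 4, 315)  [2]
  a=7: (7, -4, 270), (7, 4, 270)  [2]
  a=8: none
  a=9: (9, -4, 210), (9, 4, 210)  [2]
  a=10: (10, -4, 189), (10, 4, 189)  [2]
  a=11..12: none
  a=13: (13, -10, 147), (13, 10, 147)  [2]
  a=14: (14, -4, 135), (14, 4, 135)  [2]
  a=15: (15, -14, 129), (15, -4, 126), (15, 4, 126), (15, 14, 129)  [4]
  a=16: none
  a=17: (17, -2, 111), (17, 2, 111)  [2]
  a=18: (18, -4, 105), (18, 4, 105)  [2]
  a=19..20: none
  a=21: (21, -10, 91), (21, -4, 90), (21, 4, 90), (21, 10, 91)  [4]
  a=22: none
  a=23: (23, 0, 82)  [1]
  a=24: none
  a=25: (25, -16, 78), (25, 16, 78)  [2]
  a=26: (26, -16, 75), (26, 16, 75)  [2]
  a=27: (27, -4, 70), (27, 4, 70)  [2]
  a=28: none
  a=29: (29, -24, 70), (29, 24, 70)  [2]
  a=30: (30, -16, 65), (30, -4, 63), (30, 4, 63), (30, 16, 65)  [4]
  a=31: (31, -12, 62), (31, 12, 62)  [2]
  a=32..33: none
  a=34: (34, -32, 63), (34, 32, 63)  [2]
  a=35: (35, -24, 58), (35, -4, 54), (35, 4, 54), (35, 24, 58)  [4]
  a=36: none
  a=37: (37, -2, 51), (37, 2, 51)  [2]
  a=38: none
  a=39: (39, -16, 50), (39, -10, 49), (39, 10, 49), (39, 16, 50)  [4]
  a=40: none
  a=41: (41, 0, 46)  [1]
  a=42: (42, -32, 51), (42, -4, 45), (42, 4, 45), (42, 32, 51)  [4]
  a=43: (43, -14, 45), (43, 14, 45)  [2]
  a=44..50: none
Total reduced forms: 1 + 1 + 2 + 2 + 2 + 2 + 2 + 2 + 2 + 2 + 4 + 2 + 2 + 4 + 1 + 2 + 2 + 2 + 2 + 4 + 2 + 2 + 4 + 2 + 4 + 1 + 4 + 2 = 64
h = 64

64


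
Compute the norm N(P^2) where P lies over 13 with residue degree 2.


N(P^a) = p^(a*f)
= 13^(2*2)
= 13^4
= 28561

28561


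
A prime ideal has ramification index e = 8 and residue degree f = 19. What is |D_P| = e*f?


|D_P| = e * f
= 8 * 19
= 152

152


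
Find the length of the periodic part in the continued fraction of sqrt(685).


Run the CF algorithm for sqrt(685).
a_0 = floor(sqrt(685)) = 26; set m_0=0, q_0=1.
Recurrence: m' = q*a - m,  q' = (d - m'^2)/q,  a' = floor((a_0 + m')/q').
  step 1: m=26, q=9, a=5
  step 2: m=19, q=36, a=1
  step 3: m=17, q=11, a=3
  step 4: m=16, q=39, a=1
  step 5: m=23, q=4, a=12
  step 6: m=25, q=15, a=3
  step 7: m=20, q=19, a=2
  step 8: m=18, q=19, a=2
  step 9: m=20, q=15, a=3
  step 10: m=25, q=4, a=12
  step 11: m=23, q=39, a=1
  step 12: m=16, q=11, a=3
  step 13: m=17, q=36, a=1
  step 14: m=19, q=9, a=5
  step 15: m=26, q=1, a=52
a_15 = 2*a_0 = 52, so the period closes here.
sqrt(685) = [26; 5, 1, 3, 1, 12, 3, 2, 2, 3, 12, 1, 3, 1, 5, 52]
Period length = 15

15


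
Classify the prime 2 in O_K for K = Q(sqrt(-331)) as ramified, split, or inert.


K = Q(sqrt(-331)). Since d mod 4 = 1, disc(K) = -331.
Check p | disc: -331 mod 2 = 1.
p=2 does not divide disc (d is 1 mod 4). 2 splits iff d = 1 mod 8.
d mod 8 = 5, so (d/2) = -1.
(d/p) = -1, so p is inert: (p) stays prime with e=1, f=2, g=1.
Therefore p is inert.

inert


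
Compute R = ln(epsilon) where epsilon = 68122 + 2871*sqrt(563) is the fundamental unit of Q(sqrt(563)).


epsilon = 68122 + 2871*sqrt(563)
= 136244.0000
R = ln(136244.0000)
= 11.8222

11.8222


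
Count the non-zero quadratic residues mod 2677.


For prime p, the number of non-zero quadratic residues is (p-1)/2.
= (2677-1)/2
= 1338

1338


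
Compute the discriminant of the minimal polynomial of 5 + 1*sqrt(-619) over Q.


The element 5 + 1*sqrt(-619) has minimal polynomial:
x^2 - 10*x + 644
Discriminant = (-10)^2 - 4*(644)
= 100 - 2576
= -2476

-2476


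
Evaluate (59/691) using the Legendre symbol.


p = 691 is prime, so compute (59/691) with the reciprocity algorithm (Jacobi-symbol steps: pull out 2s via (2/n), flip via reciprocity, reduce):
  reciprocity: (59/691) -> -(691/59)
  reduce: (42/59)
  pull out 2: (2/59) = -1  (since 59 mod 8 = 3)
  reciprocity: (21/59) -> +(59/21)
  reduce: (17/21)
  reciprocity: (17/21) -> +(21/17)
  reduce: (4/17)
  pull out 2: (2/17) = +1  (since 17 mod 8 = 1)
  pull out 2: (2/17) = +1  (since 17 mod 8 = 1)
  (1/17) = 1
Product of signs = 1
(59/691) = 1

1


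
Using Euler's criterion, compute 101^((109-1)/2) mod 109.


p = 109 is prime and the exponent is (p-1)/2 = 54, so by Euler's criterion 101^54 = (101/109) = +1 or -1 mod 109.
Compute by square-and-multiply:
  54 = 32 + 16 + 4 + 2 (binary 110110)
  Repeated squaring mod 109: 101^1 = 101, 101^2 = 64, 101^4 = 63, 101^8 = 45, 101^16 = 63, 101^32 = 45
  101^54 = 101^32 * 101^16 * 101^4 * 101^2 = 45 * 63 * 63 * 64 mod 109
    45 * 63 = 2835 = 1 mod 109
    1 * 63 = 63 = 63 mod 109
    63 * 64 = 4032 = 108 mod 109
  101^54 = 108 mod 109
Result 108 = p - 1 = -1 mod 109: 101 is a quadratic non-residue mod 109. As a residue in [0, p-1] the value is 108.
101^54 mod 109 = 108

108


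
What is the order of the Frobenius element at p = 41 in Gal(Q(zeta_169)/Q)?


The Frobenius at p in Gal(Q(zeta_n)/Q) = (Z/nZ)* is the class of p, so its order is ord_169(41), the smallest k >= 1 with 41^k = 1 mod 169.
n = 169 = 13^2, phi(169) = 156; the order divides phi(n).
Divisors of 156: 1, 2, 3, 4, 6, 12, 13, 26, 39, 52, 78, 156
Repeated squaring mod 169: 41^1 = 41, 41^2 = 160, 41^4 = 81, 41^8 = 139, 41^16 = 55, 41^32 = 152, 41^64 = 120, 41^128 = 35
Test divisors in increasing order:
  k=1: 41^1 = 41 mod 169
  k=2: 41^2 = 160 mod 169
  k=3: 41^3 = 160 * 41 = 138 mod 169
  k=4: 41^4 = 81 mod 169
  k=6: 41^6 = 81 * 160 = 116 mod 169
  k=12: 41^12 = 139 * 81 = 105 mod 169
  k=13: 41^13 = 139 * 81 * 41 = 80 mod 169
  k=26: 41^26 = 55 * 139 * 160 = 147 mod 169
  k=39: 41^39 = 152 * 81 * 160 * 41 = 99 mod 169
  k=52: 41^52 = 152 * 55 * 81 = 146 mod 169
  k=78: 41^78 = 120 * 139 * 81 * 160 = 168 mod 169
  k=156: 41^156 = 35 * 55 * 139 * 81 = 1 mod 169  <- first divisor giving 1
Order = 156

156


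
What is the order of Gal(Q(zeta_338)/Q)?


|Gal(Q(zeta_338)/Q)| = phi(338)
= 156

156


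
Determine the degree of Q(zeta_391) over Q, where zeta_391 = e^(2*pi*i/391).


The degree equals Euler's totient phi(391).
391 = 17 * 23
phi(391) = 352

352


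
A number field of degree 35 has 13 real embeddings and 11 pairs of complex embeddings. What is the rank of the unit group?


By Dirichlet's unit theorem:
rank = r1 + r2 - 1
= 13 + 11 - 1
= 23

23


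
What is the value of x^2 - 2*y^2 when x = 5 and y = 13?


x^2 - d*y^2
= 5^2 - 2*13^2
= 25 - 338
= -313

-313


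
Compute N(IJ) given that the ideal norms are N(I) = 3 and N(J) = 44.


N(IJ) = N(I) * N(J)
= 3 * 44
= 132

132


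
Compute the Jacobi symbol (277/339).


Compute (277/339) via quadratic reciprocity:
  reciprocity: (277/339) -> +(339/277)
  reduce: (62/277)
  pull out 2: (2/277) = -1  (since 277 mod 8 = 5)
  reciprocity: (31/277) -> +(277/31)
  reduce: (29/31)
  reciprocity: (29/31) -> +(31/29)
  reduce: (2/29)
  pull out 2: (2/29) = -1  (since 29 mod 8 = 5)
  (1/29) = 1
Product of signs = 1

1
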